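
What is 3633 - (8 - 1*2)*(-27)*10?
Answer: 5253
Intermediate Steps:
3633 - (8 - 1*2)*(-27)*10 = 3633 - (8 - 2)*(-27)*10 = 3633 - 6*(-27)*10 = 3633 - (-162)*10 = 3633 - 1*(-1620) = 3633 + 1620 = 5253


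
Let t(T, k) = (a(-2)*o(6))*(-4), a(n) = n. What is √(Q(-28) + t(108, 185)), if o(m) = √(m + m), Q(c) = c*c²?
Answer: 4*√(-1372 + √3) ≈ 148.07*I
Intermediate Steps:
Q(c) = c³
o(m) = √2*√m (o(m) = √(2*m) = √2*√m)
t(T, k) = 16*√3 (t(T, k) = -2*√2*√6*(-4) = -4*√3*(-4) = 16*√3)
√(Q(-28) + t(108, 185)) = √((-28)³ + 16*√3) = √(-21952 + 16*√3)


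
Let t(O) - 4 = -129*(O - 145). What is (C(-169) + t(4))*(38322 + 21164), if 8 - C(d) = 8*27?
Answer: 1069855710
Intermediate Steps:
C(d) = -208 (C(d) = 8 - 8*27 = 8 - 1*216 = 8 - 216 = -208)
t(O) = 18709 - 129*O (t(O) = 4 - 129*(O - 145) = 4 - 129*(-145 + O) = 4 + (18705 - 129*O) = 18709 - 129*O)
(C(-169) + t(4))*(38322 + 21164) = (-208 + (18709 - 129*4))*(38322 + 21164) = (-208 + (18709 - 516))*59486 = (-208 + 18193)*59486 = 17985*59486 = 1069855710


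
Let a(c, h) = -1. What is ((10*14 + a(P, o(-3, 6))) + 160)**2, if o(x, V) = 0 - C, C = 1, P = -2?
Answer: 89401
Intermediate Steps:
o(x, V) = -1 (o(x, V) = 0 - 1*1 = 0 - 1 = -1)
((10*14 + a(P, o(-3, 6))) + 160)**2 = ((10*14 - 1) + 160)**2 = ((140 - 1) + 160)**2 = (139 + 160)**2 = 299**2 = 89401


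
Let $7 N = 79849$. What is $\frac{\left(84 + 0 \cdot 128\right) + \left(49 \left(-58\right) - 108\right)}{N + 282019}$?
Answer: $- \frac{1433}{146713} \approx -0.0097674$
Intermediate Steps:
$N = 11407$ ($N = \frac{1}{7} \cdot 79849 = 11407$)
$\frac{\left(84 + 0 \cdot 128\right) + \left(49 \left(-58\right) - 108\right)}{N + 282019} = \frac{\left(84 + 0 \cdot 128\right) + \left(49 \left(-58\right) - 108\right)}{11407 + 282019} = \frac{\left(84 + 0\right) - 2950}{293426} = \left(84 - 2950\right) \frac{1}{293426} = \left(-2866\right) \frac{1}{293426} = - \frac{1433}{146713}$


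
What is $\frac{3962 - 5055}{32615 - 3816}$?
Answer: $- \frac{1093}{28799} \approx -0.037953$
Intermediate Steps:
$\frac{3962 - 5055}{32615 - 3816} = - \frac{1093}{28799}$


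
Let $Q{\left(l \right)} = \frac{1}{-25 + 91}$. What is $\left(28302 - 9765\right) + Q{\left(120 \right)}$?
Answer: $\frac{1223443}{66} \approx 18537.0$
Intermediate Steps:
$Q{\left(l \right)} = \frac{1}{66}$
$\left(28302 - 9765\right) + Q{\left(120 \right)} = \left(28302 - 9765\right) + \frac{1}{66} = 18537 + \frac{1}{66} = \frac{1223443}{66}$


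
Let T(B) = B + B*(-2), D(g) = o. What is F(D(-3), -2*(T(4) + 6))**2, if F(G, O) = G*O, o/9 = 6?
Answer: 46656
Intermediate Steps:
o = 54 (o = 9*6 = 54)
D(g) = 54
T(B) = -B (T(B) = B - 2*B = -B)
F(D(-3), -2*(T(4) + 6))**2 = (54*(-2*(-1*4 + 6)))**2 = (54*(-2*(-4 + 6)))**2 = (54*(-2*2))**2 = (54*(-4))**2 = (-216)**2 = 46656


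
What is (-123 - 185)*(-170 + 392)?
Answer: -68376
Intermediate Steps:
(-123 - 185)*(-170 + 392) = -308*222 = -68376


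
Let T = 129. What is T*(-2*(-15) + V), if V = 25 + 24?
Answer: 10191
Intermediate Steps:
V = 49
T*(-2*(-15) + V) = 129*(-2*(-15) + 49) = 129*(30 + 49) = 129*79 = 10191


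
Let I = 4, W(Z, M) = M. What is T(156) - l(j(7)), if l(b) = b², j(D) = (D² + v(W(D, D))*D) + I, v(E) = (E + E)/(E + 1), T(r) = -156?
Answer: -70617/16 ≈ -4413.6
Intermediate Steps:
v(E) = 2*E/(1 + E) (v(E) = (2*E)/(1 + E) = 2*E/(1 + E))
j(D) = 4 + D² + 2*D²/(1 + D) (j(D) = (D² + (2*D/(1 + D))*D) + 4 = (D² + 2*D²/(1 + D)) + 4 = 4 + D² + 2*D²/(1 + D))
T(156) - l(j(7)) = -156 - ((2*7² + (1 + 7)*(4 + 7²))/(1 + 7))² = -156 - ((2*49 + 8*(4 + 49))/8)² = -156 - ((98 + 8*53)/8)² = -156 - ((98 + 424)/8)² = -156 - ((⅛)*522)² = -156 - (261/4)² = -156 - 1*68121/16 = -156 - 68121/16 = -70617/16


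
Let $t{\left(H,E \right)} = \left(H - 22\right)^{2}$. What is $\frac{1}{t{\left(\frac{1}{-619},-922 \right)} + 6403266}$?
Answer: $\frac{383161}{2453667280987} \approx 1.5616 \cdot 10^{-7}$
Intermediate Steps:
$t{\left(H,E \right)} = \left(-22 + H\right)^{2}$
$\frac{1}{t{\left(\frac{1}{-619},-922 \right)} + 6403266} = \frac{1}{\left(-22 + \frac{1}{-619}\right)^{2} + 6403266} = \frac{1}{\left(-22 - \frac{1}{619}\right)^{2} + 6403266} = \frac{1}{\left(- \frac{13619}{619}\right)^{2} + 6403266} = \frac{1}{\frac{185477161}{383161} + 6403266} = \frac{1}{\frac{2453667280987}{383161}} = \frac{383161}{2453667280987}$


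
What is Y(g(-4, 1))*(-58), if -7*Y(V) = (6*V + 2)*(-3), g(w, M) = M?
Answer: -1392/7 ≈ -198.86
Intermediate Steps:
Y(V) = 6/7 + 18*V/7 (Y(V) = -(6*V + 2)*(-3)/7 = -(2 + 6*V)*(-3)/7 = -(-6 - 18*V)/7 = 6/7 + 18*V/7)
Y(g(-4, 1))*(-58) = (6/7 + (18/7)*1)*(-58) = (6/7 + 18/7)*(-58) = (24/7)*(-58) = -1392/7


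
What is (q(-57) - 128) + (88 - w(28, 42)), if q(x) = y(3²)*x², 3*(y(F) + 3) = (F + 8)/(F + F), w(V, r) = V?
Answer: -52753/6 ≈ -8792.2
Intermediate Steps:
y(F) = -3 + (8 + F)/(6*F) (y(F) = -3 + ((F + 8)/(F + F))/3 = -3 + ((8 + F)/((2*F)))/3 = -3 + ((8 + F)*(1/(2*F)))/3 = -3 + ((8 + F)/(2*F))/3 = -3 + (8 + F)/(6*F))
q(x) = -145*x²/54 (q(x) = ((8 - 17*3²)/(6*(3²)))*x² = ((⅙)*(8 - 17*9)/9)*x² = ((⅙)*(⅑)*(8 - 153))*x² = ((⅙)*(⅑)*(-145))*x² = -145*x²/54)
(q(-57) - 128) + (88 - w(28, 42)) = (-145/54*(-57)² - 128) + (88 - 1*28) = (-145/54*3249 - 128) + (88 - 28) = (-52345/6 - 128) + 60 = -53113/6 + 60 = -52753/6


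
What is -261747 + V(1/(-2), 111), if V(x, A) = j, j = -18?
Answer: -261765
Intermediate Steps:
V(x, A) = -18
-261747 + V(1/(-2), 111) = -261747 - 18 = -261765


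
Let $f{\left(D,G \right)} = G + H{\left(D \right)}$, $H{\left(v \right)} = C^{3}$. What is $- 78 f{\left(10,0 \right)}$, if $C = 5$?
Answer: $-9750$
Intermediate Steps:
$H{\left(v \right)} = 125$ ($H{\left(v \right)} = 5^{3} = 125$)
$f{\left(D,G \right)} = 125 + G$ ($f{\left(D,G \right)} = G + 125 = 125 + G$)
$- 78 f{\left(10,0 \right)} = - 78 \left(125 + 0\right) = \left(-78\right) 125 = -9750$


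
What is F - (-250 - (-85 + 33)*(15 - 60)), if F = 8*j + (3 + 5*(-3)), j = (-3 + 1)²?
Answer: 2610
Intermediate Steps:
j = 4 (j = (-2)² = 4)
F = 20 (F = 8*4 + (3 + 5*(-3)) = 32 + (3 - 15) = 32 - 12 = 20)
F - (-250 - (-85 + 33)*(15 - 60)) = 20 - (-250 - (-85 + 33)*(15 - 60)) = 20 - (-250 - (-52)*(-45)) = 20 - (-250 - 1*2340) = 20 - (-250 - 2340) = 20 - 1*(-2590) = 20 + 2590 = 2610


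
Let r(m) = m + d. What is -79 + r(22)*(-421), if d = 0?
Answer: -9341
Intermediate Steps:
r(m) = m (r(m) = m + 0 = m)
-79 + r(22)*(-421) = -79 + 22*(-421) = -79 - 9262 = -9341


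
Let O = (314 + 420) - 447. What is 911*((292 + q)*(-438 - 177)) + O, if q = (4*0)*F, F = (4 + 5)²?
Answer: -163597093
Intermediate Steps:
F = 81 (F = 9² = 81)
q = 0 (q = (4*0)*81 = 0*81 = 0)
O = 287 (O = 734 - 447 = 287)
911*((292 + q)*(-438 - 177)) + O = 911*((292 + 0)*(-438 - 177)) + 287 = 911*(292*(-615)) + 287 = 911*(-179580) + 287 = -163597380 + 287 = -163597093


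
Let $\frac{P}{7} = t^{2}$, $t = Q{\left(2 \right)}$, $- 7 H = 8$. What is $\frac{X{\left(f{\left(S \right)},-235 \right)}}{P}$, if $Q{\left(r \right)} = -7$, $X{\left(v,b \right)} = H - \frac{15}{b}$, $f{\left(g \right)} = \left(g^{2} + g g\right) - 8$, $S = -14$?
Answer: $- \frac{355}{112847} \approx -0.0031459$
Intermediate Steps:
$H = - \frac{8}{7}$ ($H = \left(- \frac{1}{7}\right) 8 = - \frac{8}{7} \approx -1.1429$)
$f{\left(g \right)} = -8 + 2 g^{2}$ ($f{\left(g \right)} = \left(g^{2} + g^{2}\right) - 8 = 2 g^{2} - 8 = -8 + 2 g^{2}$)
$X{\left(v,b \right)} = - \frac{8}{7} - \frac{15}{b}$
$t = -7$
$P = 343$ ($P = 7 \left(-7\right)^{2} = 7 \cdot 49 = 343$)
$\frac{X{\left(f{\left(S \right)},-235 \right)}}{P} = \frac{- \frac{8}{7} - \frac{15}{-235}}{343} = \left(- \frac{8}{7} - - \frac{3}{47}\right) \frac{1}{343} = \left(- \frac{8}{7} + \frac{3}{47}\right) \frac{1}{343} = \left(- \frac{355}{329}\right) \frac{1}{343} = - \frac{355}{112847}$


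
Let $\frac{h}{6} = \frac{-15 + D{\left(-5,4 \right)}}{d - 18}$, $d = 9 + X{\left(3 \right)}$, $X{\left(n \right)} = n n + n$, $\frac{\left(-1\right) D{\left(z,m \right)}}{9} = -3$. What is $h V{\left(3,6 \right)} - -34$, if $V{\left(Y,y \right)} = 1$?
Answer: $58$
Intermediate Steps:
$D{\left(z,m \right)} = 27$ ($D{\left(z,m \right)} = \left(-9\right) \left(-3\right) = 27$)
$X{\left(n \right)} = n + n^{2}$ ($X{\left(n \right)} = n^{2} + n = n + n^{2}$)
$d = 21$ ($d = 9 + 3 \left(1 + 3\right) = 9 + 3 \cdot 4 = 9 + 12 = 21$)
$h = 24$ ($h = 6 \frac{-15 + 27}{21 - 18} = 6 \cdot \frac{12}{3} = 6 \cdot 12 \cdot \frac{1}{3} = 6 \cdot 4 = 24$)
$h V{\left(3,6 \right)} - -34 = 24 \cdot 1 - -34 = 24 + 34 = 58$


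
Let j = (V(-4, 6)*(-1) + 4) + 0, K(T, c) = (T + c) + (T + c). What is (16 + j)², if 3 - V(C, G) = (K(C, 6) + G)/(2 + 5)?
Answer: 16641/49 ≈ 339.61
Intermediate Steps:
K(T, c) = 2*T + 2*c
V(C, G) = 9/7 - 2*C/7 - G/7 (V(C, G) = 3 - ((2*C + 2*6) + G)/(2 + 5) = 3 - ((2*C + 12) + G)/7 = 3 - ((12 + 2*C) + G)/7 = 3 - (12 + G + 2*C)/7 = 3 - (12/7 + G/7 + 2*C/7) = 3 + (-12/7 - 2*C/7 - G/7) = 9/7 - 2*C/7 - G/7)
j = 17/7 (j = ((9/7 - 2/7*(-4) - ⅐*6)*(-1) + 4) + 0 = ((9/7 + 8/7 - 6/7)*(-1) + 4) + 0 = ((11/7)*(-1) + 4) + 0 = (-11/7 + 4) + 0 = 17/7 + 0 = 17/7 ≈ 2.4286)
(16 + j)² = (16 + 17/7)² = (129/7)² = 16641/49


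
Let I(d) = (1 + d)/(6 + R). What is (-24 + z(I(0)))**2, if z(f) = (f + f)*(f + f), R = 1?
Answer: 1373584/2401 ≈ 572.09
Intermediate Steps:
I(d) = 1/7 + d/7 (I(d) = (1 + d)/(6 + 1) = (1 + d)/7 = (1 + d)*(1/7) = 1/7 + d/7)
z(f) = 4*f**2 (z(f) = (2*f)*(2*f) = 4*f**2)
(-24 + z(I(0)))**2 = (-24 + 4*(1/7 + (1/7)*0)**2)**2 = (-24 + 4*(1/7 + 0)**2)**2 = (-24 + 4*(1/7)**2)**2 = (-24 + 4*(1/49))**2 = (-24 + 4/49)**2 = (-1172/49)**2 = 1373584/2401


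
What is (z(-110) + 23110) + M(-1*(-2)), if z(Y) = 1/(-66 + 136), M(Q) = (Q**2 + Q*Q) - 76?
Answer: 1612941/70 ≈ 23042.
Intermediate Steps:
M(Q) = -76 + 2*Q**2 (M(Q) = (Q**2 + Q**2) - 76 = 2*Q**2 - 76 = -76 + 2*Q**2)
z(Y) = 1/70
(z(-110) + 23110) + M(-1*(-2)) = (1/70 + 23110) + (-76 + 2*(-1*(-2))**2) = 1617701/70 + (-76 + 2*2**2) = 1617701/70 + (-76 + 2*4) = 1617701/70 + (-76 + 8) = 1617701/70 - 68 = 1612941/70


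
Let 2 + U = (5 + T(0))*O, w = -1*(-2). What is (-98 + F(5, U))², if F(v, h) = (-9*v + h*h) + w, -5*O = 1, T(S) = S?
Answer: 17424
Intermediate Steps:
w = 2
O = -⅕ (O = -⅕*1 = -⅕ ≈ -0.20000)
U = -3 (U = -2 + (5 + 0)*(-⅕) = -2 + 5*(-⅕) = -2 - 1 = -3)
F(v, h) = 2 + h² - 9*v (F(v, h) = (-9*v + h*h) + 2 = (-9*v + h²) + 2 = (h² - 9*v) + 2 = 2 + h² - 9*v)
(-98 + F(5, U))² = (-98 + (2 + (-3)² - 9*5))² = (-98 + (2 + 9 - 45))² = (-98 - 34)² = (-132)² = 17424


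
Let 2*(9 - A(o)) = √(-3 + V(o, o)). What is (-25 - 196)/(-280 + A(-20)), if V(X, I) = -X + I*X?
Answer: 239564/293347 - 442*√417/293347 ≈ 0.78589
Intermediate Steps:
A(o) = 9 - √(-3 + o*(-1 + o))/2
(-25 - 196)/(-280 + A(-20)) = (-25 - 196)/(-280 + (9 - √(-3 - 20*(-1 - 20))/2)) = -221/(-280 + (9 - √(-3 - 20*(-21))/2)) = -221/(-280 + (9 - √(-3 + 420)/2)) = -221/(-280 + (9 - √417/2)) = -221/(-271 - √417/2)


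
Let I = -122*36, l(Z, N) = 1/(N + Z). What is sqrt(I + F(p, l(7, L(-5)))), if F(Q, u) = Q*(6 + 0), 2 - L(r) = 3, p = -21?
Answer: 3*I*sqrt(502) ≈ 67.216*I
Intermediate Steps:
L(r) = -1 (L(r) = 2 - 1*3 = 2 - 3 = -1)
F(Q, u) = 6*Q (F(Q, u) = Q*6 = 6*Q)
I = -4392
sqrt(I + F(p, l(7, L(-5)))) = sqrt(-4392 + 6*(-21)) = sqrt(-4392 - 126) = sqrt(-4518) = 3*I*sqrt(502)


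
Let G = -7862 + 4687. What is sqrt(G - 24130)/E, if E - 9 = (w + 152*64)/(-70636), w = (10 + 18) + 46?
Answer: 35318*I*sqrt(27305)/312961 ≈ 18.648*I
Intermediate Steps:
w = 74 (w = 28 + 46 = 74)
G = -3175
E = 312961/35318 (E = 9 + (74 + 152*64)/(-70636) = 9 + (74 + 9728)*(-1/70636) = 9 + 9802*(-1/70636) = 9 - 4901/35318 = 312961/35318 ≈ 8.8612)
sqrt(G - 24130)/E = sqrt(-3175 - 24130)/(312961/35318) = sqrt(-27305)*(35318/312961) = (I*sqrt(27305))*(35318/312961) = 35318*I*sqrt(27305)/312961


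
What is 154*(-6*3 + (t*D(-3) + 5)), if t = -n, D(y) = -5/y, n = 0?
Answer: -2002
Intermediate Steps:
t = 0 (t = -1*0 = 0)
154*(-6*3 + (t*D(-3) + 5)) = 154*(-6*3 + (0*(-5/(-3)) + 5)) = 154*(-18 + (0*(-5*(-⅓)) + 5)) = 154*(-18 + (0*(5/3) + 5)) = 154*(-18 + (0 + 5)) = 154*(-18 + 5) = 154*(-13) = -2002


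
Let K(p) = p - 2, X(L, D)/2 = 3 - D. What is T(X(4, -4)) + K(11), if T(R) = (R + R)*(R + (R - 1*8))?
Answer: 569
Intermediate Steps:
X(L, D) = 6 - 2*D (X(L, D) = 2*(3 - D) = 6 - 2*D)
T(R) = 2*R*(-8 + 2*R) (T(R) = (2*R)*(R + (R - 8)) = (2*R)*(R + (-8 + R)) = (2*R)*(-8 + 2*R) = 2*R*(-8 + 2*R))
K(p) = -2 + p
T(X(4, -4)) + K(11) = 4*(6 - 2*(-4))*(-4 + (6 - 2*(-4))) + (-2 + 11) = 4*(6 + 8)*(-4 + (6 + 8)) + 9 = 4*14*(-4 + 14) + 9 = 4*14*10 + 9 = 560 + 9 = 569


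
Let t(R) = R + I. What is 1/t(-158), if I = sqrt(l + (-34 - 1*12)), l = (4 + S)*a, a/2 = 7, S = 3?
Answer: -79/12456 - sqrt(13)/12456 ≈ -0.0066318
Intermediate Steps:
a = 14 (a = 2*7 = 14)
l = 98 (l = (4 + 3)*14 = 7*14 = 98)
I = 2*sqrt(13) (I = sqrt(98 + (-34 - 1*12)) = sqrt(98 + (-34 - 12)) = sqrt(98 - 46) = sqrt(52) = 2*sqrt(13) ≈ 7.2111)
t(R) = R + 2*sqrt(13)
1/t(-158) = 1/(-158 + 2*sqrt(13))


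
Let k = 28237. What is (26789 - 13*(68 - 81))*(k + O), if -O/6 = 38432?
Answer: -5455086090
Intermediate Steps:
O = -230592 (O = -6*38432 = -230592)
(26789 - 13*(68 - 81))*(k + O) = (26789 - 13*(68 - 81))*(28237 - 230592) = (26789 - 13*(-13))*(-202355) = (26789 + 169)*(-202355) = 26958*(-202355) = -5455086090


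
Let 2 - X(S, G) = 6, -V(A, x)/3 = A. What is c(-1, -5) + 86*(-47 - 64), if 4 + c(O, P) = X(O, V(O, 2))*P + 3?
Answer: -9527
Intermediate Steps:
V(A, x) = -3*A
X(S, G) = -4 (X(S, G) = 2 - 1*6 = 2 - 6 = -4)
c(O, P) = -1 - 4*P (c(O, P) = -4 + (-4*P + 3) = -4 + (3 - 4*P) = -1 - 4*P)
c(-1, -5) + 86*(-47 - 64) = (-1 - 4*(-5)) + 86*(-47 - 64) = (-1 + 20) + 86*(-111) = 19 - 9546 = -9527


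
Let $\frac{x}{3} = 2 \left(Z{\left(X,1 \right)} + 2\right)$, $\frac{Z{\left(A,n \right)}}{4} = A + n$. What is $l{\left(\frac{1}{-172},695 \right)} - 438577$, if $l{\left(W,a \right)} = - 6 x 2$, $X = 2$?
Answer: $-439585$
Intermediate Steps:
$Z{\left(A,n \right)} = 4 A + 4 n$ ($Z{\left(A,n \right)} = 4 \left(A + n\right) = 4 A + 4 n$)
$x = 84$ ($x = 3 \cdot 2 \left(\left(4 \cdot 2 + 4 \cdot 1\right) + 2\right) = 3 \cdot 2 \left(\left(8 + 4\right) + 2\right) = 3 \cdot 2 \left(12 + 2\right) = 3 \cdot 2 \cdot 14 = 3 \cdot 28 = 84$)
$l{\left(W,a \right)} = -1008$ ($l{\left(W,a \right)} = \left(-6\right) 84 \cdot 2 = \left(-504\right) 2 = -1008$)
$l{\left(\frac{1}{-172},695 \right)} - 438577 = -1008 - 438577 = -439585$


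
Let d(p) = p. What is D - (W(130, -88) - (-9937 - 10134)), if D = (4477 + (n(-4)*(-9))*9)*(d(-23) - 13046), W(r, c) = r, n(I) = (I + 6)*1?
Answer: -56412936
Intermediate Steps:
n(I) = 6 + I (n(I) = (6 + I)*1 = 6 + I)
D = -56392735 (D = (4477 + ((6 - 4)*(-9))*9)*(-23 - 13046) = (4477 + (2*(-9))*9)*(-13069) = (4477 - 18*9)*(-13069) = (4477 - 162)*(-13069) = 4315*(-13069) = -56392735)
D - (W(130, -88) - (-9937 - 10134)) = -56392735 - (130 - (-9937 - 10134)) = -56392735 - (130 - 1*(-20071)) = -56392735 - (130 + 20071) = -56392735 - 1*20201 = -56392735 - 20201 = -56412936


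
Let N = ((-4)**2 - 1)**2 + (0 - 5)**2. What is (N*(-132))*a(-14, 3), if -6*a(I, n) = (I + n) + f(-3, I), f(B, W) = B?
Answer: -77000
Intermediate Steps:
a(I, n) = 1/2 - I/6 - n/6 (a(I, n) = -((I + n) - 3)/6 = -(-3 + I + n)/6 = 1/2 - I/6 - n/6)
N = 250 (N = (16 - 1)**2 + (-5)**2 = 15**2 + 25 = 225 + 25 = 250)
(N*(-132))*a(-14, 3) = (250*(-132))*(1/2 - 1/6*(-14) - 1/6*3) = -33000*(1/2 + 7/3 - 1/2) = -33000*7/3 = -77000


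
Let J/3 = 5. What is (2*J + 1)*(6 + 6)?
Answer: 372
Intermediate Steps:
J = 15 (J = 3*5 = 15)
(2*J + 1)*(6 + 6) = (2*15 + 1)*(6 + 6) = (30 + 1)*12 = 31*12 = 372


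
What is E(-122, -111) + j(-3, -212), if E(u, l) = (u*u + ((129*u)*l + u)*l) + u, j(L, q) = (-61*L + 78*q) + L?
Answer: -193895950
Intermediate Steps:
j(L, q) = -60*L + 78*q
E(u, l) = u + u² + l*(u + 129*l*u) (E(u, l) = (u² + (129*l*u + u)*l) + u = (u² + (u + 129*l*u)*l) + u = (u² + l*(u + 129*l*u)) + u = u + u² + l*(u + 129*l*u))
E(-122, -111) + j(-3, -212) = -122*(1 - 111 - 122 + 129*(-111)²) + (-60*(-3) + 78*(-212)) = -122*(1 - 111 - 122 + 129*12321) + (180 - 16536) = -122*(1 - 111 - 122 + 1589409) - 16356 = -122*1589177 - 16356 = -193879594 - 16356 = -193895950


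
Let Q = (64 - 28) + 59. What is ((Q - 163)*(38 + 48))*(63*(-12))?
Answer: 4421088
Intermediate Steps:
Q = 95 (Q = 36 + 59 = 95)
((Q - 163)*(38 + 48))*(63*(-12)) = ((95 - 163)*(38 + 48))*(63*(-12)) = -68*86*(-756) = -5848*(-756) = 4421088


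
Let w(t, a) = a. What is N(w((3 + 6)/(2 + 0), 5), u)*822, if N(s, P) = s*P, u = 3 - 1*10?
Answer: -28770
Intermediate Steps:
u = -7 (u = 3 - 10 = -7)
N(s, P) = P*s
N(w((3 + 6)/(2 + 0), 5), u)*822 = -7*5*822 = -35*822 = -28770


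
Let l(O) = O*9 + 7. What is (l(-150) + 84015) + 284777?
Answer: 367449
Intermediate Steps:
l(O) = 7 + 9*O (l(O) = 9*O + 7 = 7 + 9*O)
(l(-150) + 84015) + 284777 = ((7 + 9*(-150)) + 84015) + 284777 = ((7 - 1350) + 84015) + 284777 = (-1343 + 84015) + 284777 = 82672 + 284777 = 367449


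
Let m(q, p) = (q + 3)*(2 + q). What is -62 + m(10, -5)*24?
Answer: 3682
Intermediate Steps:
m(q, p) = (2 + q)*(3 + q) (m(q, p) = (3 + q)*(2 + q) = (2 + q)*(3 + q))
-62 + m(10, -5)*24 = -62 + (6 + 10² + 5*10)*24 = -62 + (6 + 100 + 50)*24 = -62 + 156*24 = -62 + 3744 = 3682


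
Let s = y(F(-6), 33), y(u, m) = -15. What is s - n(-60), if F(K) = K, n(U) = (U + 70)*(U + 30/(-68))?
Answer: 10020/17 ≈ 589.41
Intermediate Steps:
n(U) = (70 + U)*(-15/34 + U) (n(U) = (70 + U)*(U + 30*(-1/68)) = (70 + U)*(U - 15/34) = (70 + U)*(-15/34 + U))
s = -15
s - n(-60) = -15 - (-525/17 + (-60)² + (2365/34)*(-60)) = -15 - (-525/17 + 3600 - 70950/17) = -15 - 1*(-10275/17) = -15 + 10275/17 = 10020/17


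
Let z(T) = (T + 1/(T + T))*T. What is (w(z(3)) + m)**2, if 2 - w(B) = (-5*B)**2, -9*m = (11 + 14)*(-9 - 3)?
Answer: 710275801/144 ≈ 4.9325e+6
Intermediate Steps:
m = 100/3 (m = -(11 + 14)*(-9 - 3)/9 = -25*(-12)/9 = -1/9*(-300) = 100/3 ≈ 33.333)
z(T) = T*(T + 1/(2*T)) (z(T) = (T + 1/(2*T))*T = T*(T + 1/(2*T)))
w(B) = 2 - 25*B**2 (w(B) = 2 - (-5*B)**2 = 2 - 25*B**2)
(w(z(3)) + m)**2 = ((2 - 25*(1/2 + 3**2)**2) + 100/3)**2 = ((2 - 25*(1/2 + 9)**2) + 100/3)**2 = ((2 - 25*(19/2)**2) + 100/3)**2 = ((2 - 25*361/4) + 100/3)**2 = ((2 - 9025/4) + 100/3)**2 = (-9017/4 + 100/3)**2 = (-26651/12)**2 = 710275801/144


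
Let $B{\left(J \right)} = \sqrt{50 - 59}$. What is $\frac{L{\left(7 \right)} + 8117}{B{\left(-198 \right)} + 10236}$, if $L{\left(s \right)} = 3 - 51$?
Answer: $\frac{27531428}{34925235} - \frac{8069 i}{34925235} \approx 0.7883 - 0.00023104 i$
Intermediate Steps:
$B{\left(J \right)} = 3 i$ ($B{\left(J \right)} = \sqrt{-9} = 3 i$)
$L{\left(s \right)} = -48$ ($L{\left(s \right)} = 3 - 51 = -48$)
$\frac{L{\left(7 \right)} + 8117}{B{\left(-198 \right)} + 10236} = \frac{-48 + 8117}{3 i + 10236} = \frac{8069}{10236 + 3 i} = 8069 \frac{10236 - 3 i}{104775705} = \frac{8069 \left(10236 - 3 i\right)}{104775705}$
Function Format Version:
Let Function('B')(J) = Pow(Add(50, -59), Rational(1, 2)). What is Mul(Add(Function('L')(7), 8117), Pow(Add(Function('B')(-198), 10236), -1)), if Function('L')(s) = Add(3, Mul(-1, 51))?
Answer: Add(Rational(27531428, 34925235), Mul(Rational(-8069, 34925235), I)) ≈ Add(0.78830, Mul(-0.00023104, I))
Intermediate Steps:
Function('B')(J) = Mul(3, I) (Function('B')(J) = Pow(-9, Rational(1, 2)) = Mul(3, I))
Function('L')(s) = -48 (Function('L')(s) = Add(3, -51) = -48)
Mul(Add(Function('L')(7), 8117), Pow(Add(Function('B')(-198), 10236), -1)) = Mul(Add(-48, 8117), Pow(Add(Mul(3, I), 10236), -1)) = Mul(8069, Pow(Add(10236, Mul(3, I)), -1)) = Mul(8069, Mul(Rational(1, 104775705), Add(10236, Mul(-3, I)))) = Mul(Rational(8069, 104775705), Add(10236, Mul(-3, I)))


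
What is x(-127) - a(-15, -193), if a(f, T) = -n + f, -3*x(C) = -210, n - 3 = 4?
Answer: 92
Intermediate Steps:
n = 7 (n = 3 + 4 = 7)
x(C) = 70 (x(C) = -1/3*(-210) = 70)
a(f, T) = -7 + f (a(f, T) = -1*7 + f = -7 + f)
x(-127) - a(-15, -193) = 70 - (-7 - 15) = 70 - 1*(-22) = 70 + 22 = 92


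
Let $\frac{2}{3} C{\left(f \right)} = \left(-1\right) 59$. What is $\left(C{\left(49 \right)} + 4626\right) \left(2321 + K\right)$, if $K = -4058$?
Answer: $- \frac{15763275}{2} \approx -7.8816 \cdot 10^{6}$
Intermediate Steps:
$C{\left(f \right)} = - \frac{177}{2}$ ($C{\left(f \right)} = \frac{3 \left(\left(-1\right) 59\right)}{2} = \frac{3}{2} \left(-59\right) = - \frac{177}{2}$)
$\left(C{\left(49 \right)} + 4626\right) \left(2321 + K\right) = \left(- \frac{177}{2} + 4626\right) \left(2321 - 4058\right) = \frac{9075}{2} \left(-1737\right) = - \frac{15763275}{2}$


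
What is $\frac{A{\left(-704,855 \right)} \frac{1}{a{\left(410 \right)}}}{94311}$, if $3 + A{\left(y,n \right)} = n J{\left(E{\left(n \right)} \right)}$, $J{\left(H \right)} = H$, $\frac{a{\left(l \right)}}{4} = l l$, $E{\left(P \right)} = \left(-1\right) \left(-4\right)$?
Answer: $\frac{1139}{21138238800} \approx 5.3883 \cdot 10^{-8}$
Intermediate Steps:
$E{\left(P \right)} = 4$
$a{\left(l \right)} = 4 l^{2}$ ($a{\left(l \right)} = 4 l l = 4 l^{2}$)
$A{\left(y,n \right)} = -3 + 4 n$ ($A{\left(y,n \right)} = -3 + n 4 = -3 + 4 n$)
$\frac{A{\left(-704,855 \right)} \frac{1}{a{\left(410 \right)}}}{94311} = \frac{\left(-3 + 4 \cdot 855\right) \frac{1}{4 \cdot 410^{2}}}{94311} = \frac{-3 + 3420}{4 \cdot 168100} \cdot \frac{1}{94311} = \frac{3417}{672400} \cdot \frac{1}{94311} = \frac{1139}{21138238800}$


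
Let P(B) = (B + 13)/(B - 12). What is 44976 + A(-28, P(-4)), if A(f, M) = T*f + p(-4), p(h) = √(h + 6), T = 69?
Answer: 43044 + √2 ≈ 43045.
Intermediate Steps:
P(B) = (13 + B)/(-12 + B)
p(h) = √(6 + h)
A(f, M) = √2 + 69*f (A(f, M) = 69*f + √(6 - 4) = 69*f + √2 = √2 + 69*f)
44976 + A(-28, P(-4)) = 44976 + (√2 + 69*(-28)) = 44976 + (√2 - 1932) = 44976 + (-1932 + √2) = 43044 + √2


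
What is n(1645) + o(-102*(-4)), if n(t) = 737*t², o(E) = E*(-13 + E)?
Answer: 1994501585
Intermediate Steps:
n(1645) + o(-102*(-4)) = 737*1645² + (-102*(-4))*(-13 - 102*(-4)) = 737*2706025 + 408*(-13 + 408) = 1994340425 + 408*395 = 1994340425 + 161160 = 1994501585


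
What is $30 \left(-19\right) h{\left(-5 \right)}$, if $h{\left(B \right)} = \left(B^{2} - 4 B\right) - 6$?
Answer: $-22230$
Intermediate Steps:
$h{\left(B \right)} = -6 + B^{2} - 4 B$
$30 \left(-19\right) h{\left(-5 \right)} = 30 \left(-19\right) \left(-6 + \left(-5\right)^{2} - -20\right) = - 570 \left(-6 + 25 + 20\right) = \left(-570\right) 39 = -22230$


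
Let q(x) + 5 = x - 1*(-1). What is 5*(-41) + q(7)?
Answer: -202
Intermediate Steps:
q(x) = -4 + x (q(x) = -5 + (x - 1*(-1)) = -5 + (x + 1) = -5 + (1 + x) = -4 + x)
5*(-41) + q(7) = 5*(-41) + (-4 + 7) = -205 + 3 = -202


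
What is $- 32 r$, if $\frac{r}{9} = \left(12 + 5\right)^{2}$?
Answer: $-83232$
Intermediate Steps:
$r = 2601$ ($r = 9 \left(12 + 5\right)^{2} = 9 \cdot 17^{2} = 9 \cdot 289 = 2601$)
$- 32 r = \left(-32\right) 2601 = -83232$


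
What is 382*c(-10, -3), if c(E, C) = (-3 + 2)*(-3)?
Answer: 1146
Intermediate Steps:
c(E, C) = 3 (c(E, C) = -1*(-3) = 3)
382*c(-10, -3) = 382*3 = 1146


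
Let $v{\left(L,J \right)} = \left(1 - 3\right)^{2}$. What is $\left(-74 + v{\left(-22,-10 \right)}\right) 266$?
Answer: $-18620$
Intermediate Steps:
$v{\left(L,J \right)} = 4$ ($v{\left(L,J \right)} = \left(-2\right)^{2} = 4$)
$\left(-74 + v{\left(-22,-10 \right)}\right) 266 = \left(-74 + 4\right) 266 = \left(-70\right) 266 = -18620$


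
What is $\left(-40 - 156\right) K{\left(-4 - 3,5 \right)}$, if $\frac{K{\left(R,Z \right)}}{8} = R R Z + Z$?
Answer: $-392000$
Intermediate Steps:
$K{\left(R,Z \right)} = 8 Z + 8 Z R^{2}$ ($K{\left(R,Z \right)} = 8 \left(R R Z + Z\right) = 8 \left(R^{2} Z + Z\right) = 8 \left(Z R^{2} + Z\right) = 8 \left(Z + Z R^{2}\right) = 8 Z + 8 Z R^{2}$)
$\left(-40 - 156\right) K{\left(-4 - 3,5 \right)} = \left(-40 - 156\right) 8 \cdot 5 \left(1 + \left(-4 - 3\right)^{2}\right) = - 196 \cdot 8 \cdot 5 \left(1 + \left(-4 - 3\right)^{2}\right) = - 196 \cdot 8 \cdot 5 \left(1 + \left(-7\right)^{2}\right) = - 196 \cdot 8 \cdot 5 \left(1 + 49\right) = - 196 \cdot 8 \cdot 5 \cdot 50 = \left(-196\right) 2000 = -392000$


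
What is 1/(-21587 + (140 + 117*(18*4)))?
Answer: -1/13023 ≈ -7.6787e-5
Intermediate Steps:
1/(-21587 + (140 + 117*(18*4))) = 1/(-21587 + (140 + 117*72)) = 1/(-21587 + (140 + 8424)) = 1/(-21587 + 8564) = 1/(-13023) = -1/13023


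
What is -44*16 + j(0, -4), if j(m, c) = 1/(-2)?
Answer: -1409/2 ≈ -704.50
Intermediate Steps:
j(m, c) = -½
-44*16 + j(0, -4) = -44*16 - ½ = -704 - ½ = -1409/2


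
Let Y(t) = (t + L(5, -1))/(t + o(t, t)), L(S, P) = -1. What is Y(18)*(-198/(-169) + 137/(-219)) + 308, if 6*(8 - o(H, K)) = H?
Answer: 262529477/851253 ≈ 308.40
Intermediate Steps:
o(H, K) = 8 - H/6
Y(t) = (-1 + t)/(8 + 5*t/6) (Y(t) = (t - 1)/(t + (8 - t/6)) = (-1 + t)/(8 + 5*t/6))
Y(18)*(-198/(-169) + 137/(-219)) + 308 = (6*(-1 + 18)/(48 + 5*18))*(-198/(-169) + 137/(-219)) + 308 = (6*17/(48 + 90))*(-198*(-1/169) + 137*(-1/219)) + 308 = (6*17/138)*(198/169 - 137/219) + 308 = (6*(1/138)*17)*(20209/37011) + 308 = (17/23)*(20209/37011) + 308 = 343553/851253 + 308 = 262529477/851253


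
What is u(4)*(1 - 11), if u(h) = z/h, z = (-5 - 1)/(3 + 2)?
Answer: 3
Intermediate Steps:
z = -6/5 ≈ -1.2000
u(h) = -6/(5*h)
u(4)*(1 - 11) = (-6/5/4)*(1 - 11) = -6/5*¼*(-10) = -3/10*(-10) = 3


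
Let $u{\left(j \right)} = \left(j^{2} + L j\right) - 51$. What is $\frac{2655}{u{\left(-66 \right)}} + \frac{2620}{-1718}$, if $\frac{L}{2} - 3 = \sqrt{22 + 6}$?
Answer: $- \frac{387519055}{470617753} + \frac{25960 \sqrt{7}}{547867} \approx -0.69806$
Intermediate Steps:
$L = 6 + 4 \sqrt{7}$ ($L = 6 + 2 \sqrt{22 + 6} = 6 + 2 \sqrt{28} = 6 + 2 \cdot 2 \sqrt{7} = 6 + 4 \sqrt{7} \approx 16.583$)
$u{\left(j \right)} = -51 + j^{2} + j \left(6 + 4 \sqrt{7}\right)$ ($u{\left(j \right)} = \left(j^{2} + \left(6 + 4 \sqrt{7}\right) j\right) - 51 = \left(j^{2} + j \left(6 + 4 \sqrt{7}\right)\right) - 51 = -51 + j^{2} + j \left(6 + 4 \sqrt{7}\right)$)
$\frac{2655}{u{\left(-66 \right)}} + \frac{2620}{-1718} = \frac{2655}{-51 + \left(-66\right)^{2} + 2 \left(-66\right) \left(3 + 2 \sqrt{7}\right)} + \frac{2620}{-1718} = \frac{2655}{-51 + 4356 - \left(396 + 264 \sqrt{7}\right)} + 2620 \left(- \frac{1}{1718}\right) = \frac{2655}{3909 - 264 \sqrt{7}} - \frac{1310}{859} = - \frac{1310}{859} + \frac{2655}{3909 - 264 \sqrt{7}}$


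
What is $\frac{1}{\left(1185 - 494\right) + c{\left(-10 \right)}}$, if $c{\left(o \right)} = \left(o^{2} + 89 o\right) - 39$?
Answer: $- \frac{1}{138} \approx -0.0072464$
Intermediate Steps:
$c{\left(o \right)} = -39 + o^{2} + 89 o$
$\frac{1}{\left(1185 - 494\right) + c{\left(-10 \right)}} = \frac{1}{\left(1185 - 494\right) + \left(-39 + \left(-10\right)^{2} + 89 \left(-10\right)\right)} = \frac{1}{691 - 829} = \frac{1}{-138} = - \frac{1}{138}$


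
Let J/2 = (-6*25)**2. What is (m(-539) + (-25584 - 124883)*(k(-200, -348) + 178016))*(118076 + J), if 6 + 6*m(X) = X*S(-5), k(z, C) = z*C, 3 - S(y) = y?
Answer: -18227675117050300/3 ≈ -6.0759e+15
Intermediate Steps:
S(y) = 3 - y
k(z, C) = C*z
m(X) = -1 + 4*X/3 (m(X) = -1 + (X*(3 - 1*(-5)))/6 = -1 + (X*(3 + 5))/6 = -1 + (X*8)/6 = -1 + (8*X)/6 = -1 + 4*X/3)
J = 45000 (J = 2*(-6*25)**2 = 2*(-150)**2 = 2*22500 = 45000)
(m(-539) + (-25584 - 124883)*(k(-200, -348) + 178016))*(118076 + J) = ((-1 + (4/3)*(-539)) + (-25584 - 124883)*(-348*(-200) + 178016))*(118076 + 45000) = ((-1 - 2156/3) - 150467*(69600 + 178016))*163076 = (-2159/3 - 150467*247616)*163076 = (-2159/3 - 37258036672)*163076 = -111774112175/3*163076 = -18227675117050300/3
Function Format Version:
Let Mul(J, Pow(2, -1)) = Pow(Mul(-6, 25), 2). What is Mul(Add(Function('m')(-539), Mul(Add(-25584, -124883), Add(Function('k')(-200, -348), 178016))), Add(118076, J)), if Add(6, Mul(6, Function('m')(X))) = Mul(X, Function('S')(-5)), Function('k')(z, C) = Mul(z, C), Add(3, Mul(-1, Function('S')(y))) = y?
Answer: Rational(-18227675117050300, 3) ≈ -6.0759e+15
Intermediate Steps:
Function('S')(y) = Add(3, Mul(-1, y))
Function('k')(z, C) = Mul(C, z)
Function('m')(X) = Add(-1, Mul(Rational(4, 3), X)) (Function('m')(X) = Add(-1, Mul(Rational(1, 6), Mul(X, Add(3, Mul(-1, -5))))) = Add(-1, Mul(Rational(1, 6), Mul(X, Add(3, 5)))) = Add(-1, Mul(Rational(1, 6), Mul(X, 8))) = Add(-1, Mul(Rational(1, 6), Mul(8, X))) = Add(-1, Mul(Rational(4, 3), X)))
J = 45000 (J = Mul(2, Pow(Mul(-6, 25), 2)) = Mul(2, Pow(-150, 2)) = Mul(2, 22500) = 45000)
Mul(Add(Function('m')(-539), Mul(Add(-25584, -124883), Add(Function('k')(-200, -348), 178016))), Add(118076, J)) = Mul(Add(Add(-1, Mul(Rational(4, 3), -539)), Mul(Add(-25584, -124883), Add(Mul(-348, -200), 178016))), Add(118076, 45000)) = Mul(Add(Add(-1, Rational(-2156, 3)), Mul(-150467, Add(69600, 178016))), 163076) = Mul(Add(Rational(-2159, 3), Mul(-150467, 247616)), 163076) = Mul(Add(Rational(-2159, 3), -37258036672), 163076) = Mul(Rational(-111774112175, 3), 163076) = Rational(-18227675117050300, 3)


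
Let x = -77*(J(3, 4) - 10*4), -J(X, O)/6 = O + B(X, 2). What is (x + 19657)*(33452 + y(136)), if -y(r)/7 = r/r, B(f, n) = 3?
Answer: 868600095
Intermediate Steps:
J(X, O) = -18 - 6*O (J(X, O) = -6*(O + 3) = -6*(3 + O) = -18 - 6*O)
y(r) = -7 (y(r) = -7*r/r = -7*1 = -7)
x = 6314 (x = -77*((-18 - 6*4) - 10*4) = -77*((-18 - 24) - 40) = -77*(-42 - 40) = -77*(-82) = 6314)
(x + 19657)*(33452 + y(136)) = (6314 + 19657)*(33452 - 7) = 25971*33445 = 868600095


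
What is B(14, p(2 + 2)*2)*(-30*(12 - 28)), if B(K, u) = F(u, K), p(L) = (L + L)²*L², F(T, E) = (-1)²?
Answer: 480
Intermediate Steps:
F(T, E) = 1
p(L) = 4*L⁴ (p(L) = (2*L)²*L² = (4*L²)*L² = 4*L⁴)
B(K, u) = 1
B(14, p(2 + 2)*2)*(-30*(12 - 28)) = 1*(-30*(12 - 28)) = 1*(-30*(-16)) = 1*480 = 480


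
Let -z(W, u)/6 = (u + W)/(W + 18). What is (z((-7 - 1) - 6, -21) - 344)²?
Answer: 339889/4 ≈ 84972.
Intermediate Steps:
z(W, u) = -6*(W + u)/(18 + W) (z(W, u) = -6*(u + W)/(W + 18) = -6*(W + u)/(18 + W))
(z((-7 - 1) - 6, -21) - 344)² = (6*(-((-7 - 1) - 6) - 1*(-21))/(18 + ((-7 - 1) - 6)) - 344)² = (6*(-(-8 - 6) + 21)/(18 + (-8 - 6)) - 344)² = (6*(-1*(-14) + 21)/(18 - 14) - 344)² = (6*(14 + 21)/4 - 344)² = (6*(¼)*35 - 344)² = (105/2 - 344)² = (-583/2)² = 339889/4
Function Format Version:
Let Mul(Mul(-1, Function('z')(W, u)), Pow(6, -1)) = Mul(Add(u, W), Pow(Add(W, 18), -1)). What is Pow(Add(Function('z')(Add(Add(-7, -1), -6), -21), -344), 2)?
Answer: Rational(339889, 4) ≈ 84972.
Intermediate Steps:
Function('z')(W, u) = Mul(-6, Pow(Add(18, W), -1), Add(W, u)) (Function('z')(W, u) = Mul(-6, Mul(Add(u, W), Pow(Add(W, 18), -1))) = Mul(-6, Mul(Add(W, u), Pow(Add(18, W), -1))) = Mul(-6, Mul(Pow(Add(18, W), -1), Add(W, u))) = Mul(-6, Pow(Add(18, W), -1), Add(W, u)))
Pow(Add(Function('z')(Add(Add(-7, -1), -6), -21), -344), 2) = Pow(Add(Mul(6, Pow(Add(18, Add(Add(-7, -1), -6)), -1), Add(Mul(-1, Add(Add(-7, -1), -6)), Mul(-1, -21))), -344), 2) = Pow(Add(Mul(6, Pow(Add(18, Add(-8, -6)), -1), Add(Mul(-1, Add(-8, -6)), 21)), -344), 2) = Pow(Add(Mul(6, Pow(Add(18, -14), -1), Add(Mul(-1, -14), 21)), -344), 2) = Pow(Add(Mul(6, Pow(4, -1), Add(14, 21)), -344), 2) = Pow(Add(Mul(6, Rational(1, 4), 35), -344), 2) = Pow(Add(Rational(105, 2), -344), 2) = Pow(Rational(-583, 2), 2) = Rational(339889, 4)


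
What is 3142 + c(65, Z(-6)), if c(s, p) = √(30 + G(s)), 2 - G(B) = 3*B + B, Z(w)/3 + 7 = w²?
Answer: 3142 + 2*I*√57 ≈ 3142.0 + 15.1*I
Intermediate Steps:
Z(w) = -21 + 3*w²
G(B) = 2 - 4*B (G(B) = 2 - (3*B + B) = 2 - 4*B)
c(s, p) = √(32 - 4*s) (c(s, p) = √(30 + (2 - 4*s)) = √(32 - 4*s))
3142 + c(65, Z(-6)) = 3142 + 2*√(8 - 1*65) = 3142 + 2*√(8 - 65) = 3142 + 2*√(-57) = 3142 + 2*(I*√57) = 3142 + 2*I*√57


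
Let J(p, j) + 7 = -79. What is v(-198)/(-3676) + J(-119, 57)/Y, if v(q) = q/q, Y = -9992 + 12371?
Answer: -318515/8745204 ≈ -0.036422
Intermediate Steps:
Y = 2379
J(p, j) = -86 (J(p, j) = -7 - 79 = -86)
v(q) = 1
v(-198)/(-3676) + J(-119, 57)/Y = 1/(-3676) - 86/2379 = 1*(-1/3676) - 86*1/2379 = -1/3676 - 86/2379 = -318515/8745204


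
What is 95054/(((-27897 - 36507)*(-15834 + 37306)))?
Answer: -47527/691441344 ≈ -6.8736e-5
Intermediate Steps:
95054/(((-27897 - 36507)*(-15834 + 37306))) = 95054/((-64404*21472)) = 95054/(-1382882688) = 95054*(-1/1382882688) = -47527/691441344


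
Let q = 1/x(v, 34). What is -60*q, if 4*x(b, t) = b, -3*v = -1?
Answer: -720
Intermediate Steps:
v = ⅓ (v = -⅓*(-1) = ⅓ ≈ 0.33333)
x(b, t) = b/4
q = 12 (q = 1/((¼)*(⅓)) = 1/(1/12) = 12)
-60*q = -60*12 = -720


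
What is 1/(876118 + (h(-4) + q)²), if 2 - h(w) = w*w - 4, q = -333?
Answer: 1/993767 ≈ 1.0063e-6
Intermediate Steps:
h(w) = 6 - w² (h(w) = 2 - (w*w - 4) = 2 - (w² - 4) = 2 - (-4 + w²) = 2 + (4 - w²) = 6 - w²)
1/(876118 + (h(-4) + q)²) = 1/(876118 + ((6 - 1*(-4)²) - 333)²) = 1/(876118 + ((6 - 1*16) - 333)²) = 1/(876118 + ((6 - 16) - 333)²) = 1/(876118 + (-10 - 333)²) = 1/(876118 + (-343)²) = 1/(876118 + 117649) = 1/993767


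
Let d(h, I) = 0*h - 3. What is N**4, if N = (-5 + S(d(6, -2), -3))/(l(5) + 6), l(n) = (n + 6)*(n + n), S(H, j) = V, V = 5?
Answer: 0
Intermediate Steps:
d(h, I) = -3 (d(h, I) = 0 - 3 = -3)
S(H, j) = 5
l(n) = 2*n*(6 + n) (l(n) = (6 + n)*(2*n) = 2*n*(6 + n))
N = 0 (N = (-5 + 5)/(2*5*(6 + 5) + 6) = 0/(2*5*11 + 6) = 0/(110 + 6) = 0/116 = 0*(1/116) = 0)
N**4 = 0**4 = 0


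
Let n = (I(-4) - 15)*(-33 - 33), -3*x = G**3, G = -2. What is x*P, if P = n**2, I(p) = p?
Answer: 4193376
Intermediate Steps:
x = 8/3 (x = -1/3*(-2)**3 = -1/3*(-8) = 8/3 ≈ 2.6667)
n = 1254 (n = (-4 - 15)*(-33 - 33) = -19*(-66) = 1254)
P = 1572516 (P = 1254**2 = 1572516)
x*P = (8/3)*1572516 = 4193376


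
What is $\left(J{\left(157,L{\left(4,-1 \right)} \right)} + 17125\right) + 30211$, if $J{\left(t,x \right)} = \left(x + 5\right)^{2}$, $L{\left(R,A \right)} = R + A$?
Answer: $47400$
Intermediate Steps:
$L{\left(R,A \right)} = A + R$
$J{\left(t,x \right)} = \left(5 + x\right)^{2}$
$\left(J{\left(157,L{\left(4,-1 \right)} \right)} + 17125\right) + 30211 = \left(\left(5 + \left(-1 + 4\right)\right)^{2} + 17125\right) + 30211 = \left(\left(5 + 3\right)^{2} + 17125\right) + 30211 = \left(8^{2} + 17125\right) + 30211 = \left(64 + 17125\right) + 30211 = 17189 + 30211 = 47400$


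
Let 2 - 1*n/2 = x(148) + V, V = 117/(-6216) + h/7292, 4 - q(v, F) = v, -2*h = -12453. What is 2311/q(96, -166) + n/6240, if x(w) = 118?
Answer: -3409478193389/135527945280 ≈ -25.157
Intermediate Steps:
h = 12453/2 (h = -½*(-12453) = 12453/2 ≈ 6226.5)
q(v, F) = 4 - v
V = 1577115/1888628 (V = 117/(-6216) + (12453/2)/7292 = 117*(-1/6216) + (12453/2)*(1/7292) = -39/2072 + 12453/14584 = 1577115/1888628 ≈ 0.83506)
n = -220657963/944314 (n = 4 - 2*(118 + 1577115/1888628) = 4 - 2*224435219/1888628 = 4 - 224435219/944314 = -220657963/944314 ≈ -233.67)
2311/q(96, -166) + n/6240 = 2311/(4 - 1*96) - 220657963/944314/6240 = 2311/(4 - 96) - 220657963/944314*1/6240 = 2311/(-92) - 220657963/5892519360 = 2311*(-1/92) - 220657963/5892519360 = -2311/92 - 220657963/5892519360 = -3409478193389/135527945280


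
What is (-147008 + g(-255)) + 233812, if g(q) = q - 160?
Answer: 86389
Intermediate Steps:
g(q) = -160 + q
(-147008 + g(-255)) + 233812 = (-147008 + (-160 - 255)) + 233812 = (-147008 - 415) + 233812 = -147423 + 233812 = 86389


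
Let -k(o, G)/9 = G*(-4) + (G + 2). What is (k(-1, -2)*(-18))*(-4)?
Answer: -5184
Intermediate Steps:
k(o, G) = -18 + 27*G (k(o, G) = -9*(G*(-4) + (G + 2)) = -9*(-4*G + (2 + G)) = -9*(2 - 3*G) = -18 + 27*G)
(k(-1, -2)*(-18))*(-4) = ((-18 + 27*(-2))*(-18))*(-4) = ((-18 - 54)*(-18))*(-4) = -72*(-18)*(-4) = 1296*(-4) = -5184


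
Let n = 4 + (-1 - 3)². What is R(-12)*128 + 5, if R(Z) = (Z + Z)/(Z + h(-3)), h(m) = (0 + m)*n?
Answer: 143/3 ≈ 47.667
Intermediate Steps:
n = 20 (n = 4 + (-4)² = 4 + 16 = 20)
h(m) = 20*m (h(m) = (0 + m)*20 = m*20 = 20*m)
R(Z) = 2*Z/(-60 + Z) (R(Z) = (Z + Z)/(Z + 20*(-3)) = (2*Z)/(Z - 60) = (2*Z)/(-60 + Z) = 2*Z/(-60 + Z))
R(-12)*128 + 5 = (2*(-12)/(-60 - 12))*128 + 5 = (2*(-12)/(-72))*128 + 5 = (2*(-12)*(-1/72))*128 + 5 = (⅓)*128 + 5 = 128/3 + 5 = 143/3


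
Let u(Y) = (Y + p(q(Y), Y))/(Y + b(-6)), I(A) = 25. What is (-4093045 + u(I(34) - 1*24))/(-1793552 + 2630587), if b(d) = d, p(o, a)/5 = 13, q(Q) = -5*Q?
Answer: -20465291/4185175 ≈ -4.8899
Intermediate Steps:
p(o, a) = 65 (p(o, a) = 5*13 = 65)
u(Y) = (65 + Y)/(-6 + Y) (u(Y) = (Y + 65)/(Y - 6) = (65 + Y)/(-6 + Y))
(-4093045 + u(I(34) - 1*24))/(-1793552 + 2630587) = (-4093045 + (65 + (25 - 1*24))/(-6 + (25 - 1*24)))/(-1793552 + 2630587) = (-4093045 + (65 + (25 - 24))/(-6 + (25 - 24)))/837035 = (-4093045 + (65 + 1)/(-6 + 1))*(1/837035) = (-4093045 + 66/(-5))*(1/837035) = (-4093045 - ⅕*66)*(1/837035) = (-4093045 - 66/5)*(1/837035) = -20465291/5*1/837035 = -20465291/4185175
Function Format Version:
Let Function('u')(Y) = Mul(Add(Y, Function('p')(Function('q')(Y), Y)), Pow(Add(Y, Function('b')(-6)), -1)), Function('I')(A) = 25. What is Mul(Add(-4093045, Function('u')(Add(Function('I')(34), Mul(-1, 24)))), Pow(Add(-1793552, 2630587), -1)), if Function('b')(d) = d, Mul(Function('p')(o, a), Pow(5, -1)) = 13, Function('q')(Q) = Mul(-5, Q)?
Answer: Rational(-20465291, 4185175) ≈ -4.8899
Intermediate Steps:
Function('p')(o, a) = 65 (Function('p')(o, a) = Mul(5, 13) = 65)
Function('u')(Y) = Mul(Pow(Add(-6, Y), -1), Add(65, Y)) (Function('u')(Y) = Mul(Add(Y, 65), Pow(Add(Y, -6), -1)) = Mul(Add(65, Y), Pow(Add(-6, Y), -1)) = Mul(Pow(Add(-6, Y), -1), Add(65, Y)))
Mul(Add(-4093045, Function('u')(Add(Function('I')(34), Mul(-1, 24)))), Pow(Add(-1793552, 2630587), -1)) = Mul(Add(-4093045, Mul(Pow(Add(-6, Add(25, Mul(-1, 24))), -1), Add(65, Add(25, Mul(-1, 24))))), Pow(Add(-1793552, 2630587), -1)) = Mul(Add(-4093045, Mul(Pow(Add(-6, Add(25, -24)), -1), Add(65, Add(25, -24)))), Pow(837035, -1)) = Mul(Add(-4093045, Mul(Pow(Add(-6, 1), -1), Add(65, 1))), Rational(1, 837035)) = Mul(Add(-4093045, Mul(Pow(-5, -1), 66)), Rational(1, 837035)) = Mul(Add(-4093045, Mul(Rational(-1, 5), 66)), Rational(1, 837035)) = Mul(Add(-4093045, Rational(-66, 5)), Rational(1, 837035)) = Mul(Rational(-20465291, 5), Rational(1, 837035)) = Rational(-20465291, 4185175)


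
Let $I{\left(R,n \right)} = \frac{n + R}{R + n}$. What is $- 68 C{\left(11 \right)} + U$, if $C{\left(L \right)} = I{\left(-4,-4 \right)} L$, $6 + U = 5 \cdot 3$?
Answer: $-739$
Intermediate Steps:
$U = 9$ ($U = -6 + 5 \cdot 3 = -6 + 15 = 9$)
$I{\left(R,n \right)} = 1$ ($I{\left(R,n \right)} = \frac{R + n}{R + n} = 1$)
$C{\left(L \right)} = L$ ($C{\left(L \right)} = 1 L = L$)
$- 68 C{\left(11 \right)} + U = \left(-68\right) 11 + 9 = -748 + 9 = -739$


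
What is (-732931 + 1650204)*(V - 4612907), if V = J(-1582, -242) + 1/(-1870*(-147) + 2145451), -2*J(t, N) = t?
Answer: -1462774394998315645/345763 ≈ -4.2306e+12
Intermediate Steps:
J(t, N) = -t/2
V = 1914489732/2420341 (V = -½*(-1582) + 1/(-1870*(-147) + 2145451) = 791 + 1/(274890 + 2145451) = 791 + 1/2420341 = 1914489732/2420341 ≈ 791.00)
(-732931 + 1650204)*(V - 4612907) = (-732931 + 1650204)*(1914489732/2420341 - 4612907) = 917273*(-11162893451555/2420341) = -1462774394998315645/345763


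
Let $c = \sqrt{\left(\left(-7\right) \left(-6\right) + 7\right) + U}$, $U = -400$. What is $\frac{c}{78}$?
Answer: $\frac{i \sqrt{39}}{26} \approx 0.24019 i$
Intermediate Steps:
$c = 3 i \sqrt{39}$ ($c = \sqrt{\left(\left(-7\right) \left(-6\right) + 7\right) - 400} = \sqrt{\left(42 + 7\right) - 400} = \sqrt{49 - 400} = \sqrt{-351} = 3 i \sqrt{39} \approx 18.735 i$)
$\frac{c}{78} = \frac{3 i \sqrt{39}}{78} = 3 i \sqrt{39} \cdot \frac{1}{78} = \frac{i \sqrt{39}}{26}$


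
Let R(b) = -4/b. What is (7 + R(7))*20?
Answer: 900/7 ≈ 128.57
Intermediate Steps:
(7 + R(7))*20 = (7 - 4/7)*20 = (45/7)*20 = 900/7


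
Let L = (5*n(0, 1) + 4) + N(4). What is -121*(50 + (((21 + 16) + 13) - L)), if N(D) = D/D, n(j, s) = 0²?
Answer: -11495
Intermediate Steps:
n(j, s) = 0
N(D) = 1
L = 5 (L = (5*0 + 4) + 1 = (0 + 4) + 1 = 4 + 1 = 5)
-121*(50 + (((21 + 16) + 13) - L)) = -121*(50 + (((21 + 16) + 13) - 1*5)) = -121*(50 + ((37 + 13) - 5)) = -121*(50 + (50 - 5)) = -121*(50 + 45) = -121*95 = -11495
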